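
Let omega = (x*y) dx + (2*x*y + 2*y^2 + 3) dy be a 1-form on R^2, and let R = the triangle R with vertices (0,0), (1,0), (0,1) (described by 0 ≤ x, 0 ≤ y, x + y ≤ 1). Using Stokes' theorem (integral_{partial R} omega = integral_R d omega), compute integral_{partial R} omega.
integral_(partial R) omega = 1/6

Stokes: integral_partial_R omega = integral_R d omega with d omega = (∂Q/∂x - ∂P/∂y) dx ∧ dy.
  ∂Q/∂x = 2*y
  ∂P/∂y = x
  integrand = ∂Q/∂x - ∂P/∂y = -x + 2*y.
Integrating over R: integral_0^1 integral_0^{1-x} (-x + 2*y) dy dx = 1/6.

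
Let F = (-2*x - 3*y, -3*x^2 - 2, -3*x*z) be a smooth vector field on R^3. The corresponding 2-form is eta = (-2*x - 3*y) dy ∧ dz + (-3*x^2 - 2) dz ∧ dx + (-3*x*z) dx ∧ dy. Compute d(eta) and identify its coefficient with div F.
d(eta) = (-3*x - 2) dx ∧ dy ∧ dz; div F = -3*x - 2

For a 2-form in R^3 of the form above, applying d gives a 3-form with coefficient ∂P/∂x + ∂Q/∂y + ∂R/∂z:
  ∂P/∂x = -2
  ∂Q/∂y = 0
  ∂R/∂z = -3*x
Sum = -3*x - 2, which is exactly div F.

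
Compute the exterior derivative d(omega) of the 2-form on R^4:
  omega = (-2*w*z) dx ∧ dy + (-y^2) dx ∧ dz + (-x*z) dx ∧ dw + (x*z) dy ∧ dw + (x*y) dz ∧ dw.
d(omega) = (-2*w + 2*y) dx ∧ dy ∧ dz + (-z) dx ∧ dy ∧ dw + (x + y) dx ∧ dz ∧ dw

For a 2-form omega = sum_{i<j} g_{ij} dx_i ∧ dx_j, the exterior derivative is
  d(omega) = sum_{i<j} d(g_{ij}) ∧ dx_i ∧ dx_j = sum_{i<j, k} (∂g_{ij}/∂x_k) dx_k ∧ dx_i ∧ dx_j.
Expand each term, using dx_k ∧ dx_i ∧ dx_j = sgn(permutation) dx_{(a)} ∧ dx_{(b)} ∧ dx_{(c)} with (a < b < c) sorted:
  d(-2*w*z) includes (∂/∂z)(-2*w*z) dz = (-2*w) dz, which multiplied by dx ∧ dy gives (-2*w) dx ∧ dy ∧ dz
  d(-2*w*z) includes (∂/∂w)(-2*w*z) dw = (-2*z) dw, which multiplied by dx ∧ dy gives (-2*z) dx ∧ dy ∧ dw
  d(-y^2) includes (∂/∂y)(-y^2) dy = (-2*y) dy, which multiplied by dx ∧ dz gives (2*y) dx ∧ dy ∧ dz
  d(-x*z) includes (∂/∂z)(-x*z) dz = (-x) dz, which multiplied by dx ∧ dw gives (x) dx ∧ dz ∧ dw
  d(x*z) includes (∂/∂x)(x*z) dx = (z) dx, which multiplied by dy ∧ dw gives (z) dx ∧ dy ∧ dw
  d(x*z) includes (∂/∂z)(x*z) dz = (x) dz, which multiplied by dy ∧ dw gives (-x) dy ∧ dz ∧ dw
  d(x*y) includes (∂/∂x)(x*y) dx = (y) dx, which multiplied by dz ∧ dw gives (y) dx ∧ dz ∧ dw
  d(x*y) includes (∂/∂y)(x*y) dy = (x) dy, which multiplied by dz ∧ dw gives (x) dy ∧ dz ∧ dw
Collecting like 3-forms: d(omega) = (-2*w + 2*y) dx ∧ dy ∧ dz + (-z) dx ∧ dy ∧ dw + (x + y) dx ∧ dz ∧ dw.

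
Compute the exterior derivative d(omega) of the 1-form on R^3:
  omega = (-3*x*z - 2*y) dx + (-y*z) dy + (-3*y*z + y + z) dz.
d(omega) = (2) dx ∧ dy + (3*x) dx ∧ dz + (y - 3*z + 1) dy ∧ dz

For a 1-form omega = sum_i f_i dx_i, the exterior derivative is
  d(omega) = sum_{i < j} (∂f_j/∂x_i - ∂f_i/∂x_j) dx_i ∧ dx_j.
  coefficient of dx ∧ dy: ∂f_2/∂x - ∂f_1/∂y = ∂(-y*z)/∂x - ∂(-3*x*z - 2*y)/∂y = 2
  coefficient of dx ∧ dz: ∂f_3/∂x - ∂f_1/∂z = ∂(-3*y*z + y + z)/∂x - ∂(-3*x*z - 2*y)/∂z = 3*x
  coefficient of dy ∧ dz: ∂f_3/∂y - ∂f_2/∂z = ∂(-3*y*z + y + z)/∂y - ∂(-y*z)/∂z = y - 3*z + 1
Assembling: d(omega) = (2) dx ∧ dy + (3*x) dx ∧ dz + (y - 3*z + 1) dy ∧ dz.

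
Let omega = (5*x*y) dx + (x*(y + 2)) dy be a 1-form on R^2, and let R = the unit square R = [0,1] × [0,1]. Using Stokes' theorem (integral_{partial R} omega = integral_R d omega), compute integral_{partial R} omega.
integral_(partial R) omega = 0

Stokes: integral_partial_R omega = integral_R d omega with d omega = (∂Q/∂x - ∂P/∂y) dx ∧ dy.
  ∂Q/∂x = y + 2
  ∂P/∂y = 5*x
  integrand = ∂Q/∂x - ∂P/∂y = -5*x + y + 2.
Integrating over R: integral_0^1 integral_0^1 (-5*x + y + 2) dx dy = 0.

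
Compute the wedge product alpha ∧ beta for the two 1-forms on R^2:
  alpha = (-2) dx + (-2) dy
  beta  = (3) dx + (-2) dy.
alpha ∧ beta = (10) dx ∧ dy

Distribute the wedge, using dx_i ∧ dx_j = -dx_j ∧ dx_i and dx_i ∧ dx_i = 0. For each pair (i, j) with i < j, the coefficient of dx_i ∧ dx_j in alpha ∧ beta is (alpha_i * beta_j - alpha_j * beta_i). Collecting: alpha ∧ beta = (10) dx ∧ dy.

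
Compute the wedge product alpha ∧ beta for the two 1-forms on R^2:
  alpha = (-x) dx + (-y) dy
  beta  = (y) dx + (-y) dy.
alpha ∧ beta = (y*(x + y)) dx ∧ dy

Distribute the wedge, using dx_i ∧ dx_j = -dx_j ∧ dx_i and dx_i ∧ dx_i = 0. For each pair (i, j) with i < j, the coefficient of dx_i ∧ dx_j in alpha ∧ beta is (alpha_i * beta_j - alpha_j * beta_i). Collecting: alpha ∧ beta = (y*(x + y)) dx ∧ dy.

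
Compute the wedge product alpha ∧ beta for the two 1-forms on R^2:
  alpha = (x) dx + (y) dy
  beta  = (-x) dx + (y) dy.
alpha ∧ beta = (2*x*y) dx ∧ dy

Distribute the wedge, using dx_i ∧ dx_j = -dx_j ∧ dx_i and dx_i ∧ dx_i = 0. For each pair (i, j) with i < j, the coefficient of dx_i ∧ dx_j in alpha ∧ beta is (alpha_i * beta_j - alpha_j * beta_i). Collecting: alpha ∧ beta = (2*x*y) dx ∧ dy.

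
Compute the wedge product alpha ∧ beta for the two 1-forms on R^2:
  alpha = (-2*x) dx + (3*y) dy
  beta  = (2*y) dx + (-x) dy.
alpha ∧ beta = (2*x^2 - 6*y^2) dx ∧ dy

Distribute the wedge, using dx_i ∧ dx_j = -dx_j ∧ dx_i and dx_i ∧ dx_i = 0. For each pair (i, j) with i < j, the coefficient of dx_i ∧ dx_j in alpha ∧ beta is (alpha_i * beta_j - alpha_j * beta_i). Collecting: alpha ∧ beta = (2*x^2 - 6*y^2) dx ∧ dy.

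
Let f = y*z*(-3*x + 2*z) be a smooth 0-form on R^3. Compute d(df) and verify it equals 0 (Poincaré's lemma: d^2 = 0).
d(df) = 0

Step 1: df = sum_i (∂f/∂x_i) dx_i = (-3*y*z) dx + (z*(-3*x + 2*z)) dy + (y*(-3*x + 4*z)) dz.
Step 2: Apply d again. Using the 1-form formula, the coefficient of dx ∧ dy in d(df) is ∂^2 f/∂x ∂y - ∂^2 f/∂y ∂x = (-3*z) - (-3*z) = 0 (equality of mixed partials for smooth f).
Similarly for dx ∧ dz and dy ∧ dz — all coefficients vanish. So d(df) = 0.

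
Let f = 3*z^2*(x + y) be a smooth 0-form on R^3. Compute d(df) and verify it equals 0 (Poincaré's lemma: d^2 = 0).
d(df) = 0

Step 1: df = sum_i (∂f/∂x_i) dx_i = (3*z^2) dx + (3*z^2) dy + (6*z*(x + y)) dz.
Step 2: Apply d again. Using the 1-form formula, the coefficient of dx ∧ dy in d(df) is ∂^2 f/∂x ∂y - ∂^2 f/∂y ∂x = (0) - (0) = 0 (equality of mixed partials for smooth f).
Similarly for dx ∧ dz and dy ∧ dz — all coefficients vanish. So d(df) = 0.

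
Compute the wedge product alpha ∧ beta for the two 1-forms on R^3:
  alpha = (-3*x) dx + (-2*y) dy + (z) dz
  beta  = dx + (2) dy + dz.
alpha ∧ beta = (-6*x + 2*y) dx ∧ dy + (-3*x - z) dx ∧ dz + (-2*y - 2*z) dy ∧ dz

Distribute the wedge, using dx_i ∧ dx_j = -dx_j ∧ dx_i and dx_i ∧ dx_i = 0. For each pair (i, j) with i < j, the coefficient of dx_i ∧ dx_j in alpha ∧ beta is (alpha_i * beta_j - alpha_j * beta_i). Collecting: alpha ∧ beta = (-6*x + 2*y) dx ∧ dy + (-3*x - z) dx ∧ dz + (-2*y - 2*z) dy ∧ dz.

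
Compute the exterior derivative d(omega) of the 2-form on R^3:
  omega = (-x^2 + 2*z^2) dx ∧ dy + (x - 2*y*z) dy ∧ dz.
d(omega) = (4*z + 1) dx ∧ dy ∧ dz

For a 2-form omega = sum_{i<j} g_{ij} dx_i ∧ dx_j, the exterior derivative is
  d(omega) = sum_{i<j} d(g_{ij}) ∧ dx_i ∧ dx_j = sum_{i<j, k} (∂g_{ij}/∂x_k) dx_k ∧ dx_i ∧ dx_j.
Expand each term, using dx_k ∧ dx_i ∧ dx_j = sgn(permutation) dx_{(a)} ∧ dx_{(b)} ∧ dx_{(c)} with (a < b < c) sorted:
  d(-x^2 + 2*z^2) includes (∂/∂z)(-x^2 + 2*z^2) dz = (4*z) dz, which multiplied by dx ∧ dy gives (4*z) dx ∧ dy ∧ dz
  d(x - 2*y*z) includes (∂/∂x)(x - 2*y*z) dx = (1) dx, which multiplied by dy ∧ dz gives (1) dx ∧ dy ∧ dz
Collecting like 3-forms: d(omega) = (4*z + 1) dx ∧ dy ∧ dz.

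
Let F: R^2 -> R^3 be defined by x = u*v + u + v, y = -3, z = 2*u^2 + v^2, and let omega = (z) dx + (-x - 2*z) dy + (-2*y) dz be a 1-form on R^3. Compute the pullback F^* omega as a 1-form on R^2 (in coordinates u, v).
F^* omega = (2*u^2*v + 2*u^2 + 24*u + v^3 + v^2) du + (2*u^3 + 2*u^2 + u*v^2 + v^2 + 12*v) dv

Using F^*(f dg) = (f ∘ F) d(g ∘ F), substitute each coordinate x_i by F_i(u, v) in f_i, and replace dx_i by d F_i = (∂F_i/∂u) du + (∂F_i/∂v) dv.
  For the x component: f_1(F) = 2*u^2 + v^2; d F_1 = (v + 1) du + (u + 1) dv
  For the y component: f_2(F) = -4*u^2 - u*v - u - 2*v^2 - v; d F_2 = (0) du + (0) dv
  For the z component: f_3(F) = 6; d F_3 = (4*u) du + (2*v) dv
Combining and collecting du, dv coefficients:
  coeff of du: 2*u^2*v + 2*u^2 + 24*u + v^3 + v^2
  coeff of dv: 2*u^3 + 2*u^2 + u*v^2 + v^2 + 12*v
F^* omega = (2*u^2*v + 2*u^2 + 24*u + v^3 + v^2) du + (2*u^3 + 2*u^2 + u*v^2 + v^2 + 12*v) dv.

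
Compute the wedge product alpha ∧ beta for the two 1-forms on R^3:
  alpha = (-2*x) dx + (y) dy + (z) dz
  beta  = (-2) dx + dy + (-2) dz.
alpha ∧ beta = (-2*x + 2*y) dx ∧ dy + (4*x + 2*z) dx ∧ dz + (-2*y - z) dy ∧ dz

Distribute the wedge, using dx_i ∧ dx_j = -dx_j ∧ dx_i and dx_i ∧ dx_i = 0. For each pair (i, j) with i < j, the coefficient of dx_i ∧ dx_j in alpha ∧ beta is (alpha_i * beta_j - alpha_j * beta_i). Collecting: alpha ∧ beta = (-2*x + 2*y) dx ∧ dy + (4*x + 2*z) dx ∧ dz + (-2*y - z) dy ∧ dz.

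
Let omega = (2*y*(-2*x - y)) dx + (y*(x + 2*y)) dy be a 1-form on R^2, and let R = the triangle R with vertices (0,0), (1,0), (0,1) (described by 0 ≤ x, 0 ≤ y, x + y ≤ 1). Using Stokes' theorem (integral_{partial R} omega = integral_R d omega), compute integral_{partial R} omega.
integral_(partial R) omega = 3/2

Stokes: integral_partial_R omega = integral_R d omega with d omega = (∂Q/∂x - ∂P/∂y) dx ∧ dy.
  ∂Q/∂x = y
  ∂P/∂y = -4*x - 4*y
  integrand = ∂Q/∂x - ∂P/∂y = 4*x + 5*y.
Integrating over R: integral_0^1 integral_0^{1-x} (4*x + 5*y) dy dx = 3/2.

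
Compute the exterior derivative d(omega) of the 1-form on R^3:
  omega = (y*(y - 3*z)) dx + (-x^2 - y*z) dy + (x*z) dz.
d(omega) = (-2*x - 2*y + 3*z) dx ∧ dy + (3*y + z) dx ∧ dz + (y) dy ∧ dz

For a 1-form omega = sum_i f_i dx_i, the exterior derivative is
  d(omega) = sum_{i < j} (∂f_j/∂x_i - ∂f_i/∂x_j) dx_i ∧ dx_j.
  coefficient of dx ∧ dy: ∂f_2/∂x - ∂f_1/∂y = ∂(-x^2 - y*z)/∂x - ∂(y*(y - 3*z))/∂y = -2*x - 2*y + 3*z
  coefficient of dx ∧ dz: ∂f_3/∂x - ∂f_1/∂z = ∂(x*z)/∂x - ∂(y*(y - 3*z))/∂z = 3*y + z
  coefficient of dy ∧ dz: ∂f_3/∂y - ∂f_2/∂z = ∂(x*z)/∂y - ∂(-x^2 - y*z)/∂z = y
Assembling: d(omega) = (-2*x - 2*y + 3*z) dx ∧ dy + (3*y + z) dx ∧ dz + (y) dy ∧ dz.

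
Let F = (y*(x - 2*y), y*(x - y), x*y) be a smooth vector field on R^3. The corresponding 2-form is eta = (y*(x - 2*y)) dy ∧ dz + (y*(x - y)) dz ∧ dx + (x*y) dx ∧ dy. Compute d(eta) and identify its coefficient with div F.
d(eta) = (x - y) dx ∧ dy ∧ dz; div F = x - y

For a 2-form in R^3 of the form above, applying d gives a 3-form with coefficient ∂P/∂x + ∂Q/∂y + ∂R/∂z:
  ∂P/∂x = y
  ∂Q/∂y = x - 2*y
  ∂R/∂z = 0
Sum = x - y, which is exactly div F.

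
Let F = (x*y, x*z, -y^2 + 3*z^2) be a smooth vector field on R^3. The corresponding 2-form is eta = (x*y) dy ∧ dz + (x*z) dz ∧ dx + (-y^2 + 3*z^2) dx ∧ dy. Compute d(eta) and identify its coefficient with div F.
d(eta) = (y + 6*z) dx ∧ dy ∧ dz; div F = y + 6*z

For a 2-form in R^3 of the form above, applying d gives a 3-form with coefficient ∂P/∂x + ∂Q/∂y + ∂R/∂z:
  ∂P/∂x = y
  ∂Q/∂y = 0
  ∂R/∂z = 6*z
Sum = y + 6*z, which is exactly div F.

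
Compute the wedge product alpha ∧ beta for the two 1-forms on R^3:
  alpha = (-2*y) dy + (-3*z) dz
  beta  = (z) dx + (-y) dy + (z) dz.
alpha ∧ beta = (2*y*z) dx ∧ dy + (-5*y*z) dy ∧ dz + (3*z^2) dx ∧ dz

Distribute the wedge, using dx_i ∧ dx_j = -dx_j ∧ dx_i and dx_i ∧ dx_i = 0. For each pair (i, j) with i < j, the coefficient of dx_i ∧ dx_j in alpha ∧ beta is (alpha_i * beta_j - alpha_j * beta_i). Collecting: alpha ∧ beta = (2*y*z) dx ∧ dy + (-5*y*z) dy ∧ dz + (3*z^2) dx ∧ dz.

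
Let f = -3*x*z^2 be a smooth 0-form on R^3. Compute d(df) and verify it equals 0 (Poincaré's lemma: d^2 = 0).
d(df) = 0

Step 1: df = sum_i (∂f/∂x_i) dx_i = (-3*z^2) dx + (0) dy + (-6*x*z) dz.
Step 2: Apply d again. Using the 1-form formula, the coefficient of dx ∧ dy in d(df) is ∂^2 f/∂x ∂y - ∂^2 f/∂y ∂x = (0) - (0) = 0 (equality of mixed partials for smooth f).
Similarly for dx ∧ dz and dy ∧ dz — all coefficients vanish. So d(df) = 0.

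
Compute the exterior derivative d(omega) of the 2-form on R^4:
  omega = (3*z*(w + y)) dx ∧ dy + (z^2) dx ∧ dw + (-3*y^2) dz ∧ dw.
d(omega) = (3*w + 3*y) dx ∧ dy ∧ dz + (3*z) dx ∧ dy ∧ dw + (-2*z) dx ∧ dz ∧ dw + (-6*y) dy ∧ dz ∧ dw

For a 2-form omega = sum_{i<j} g_{ij} dx_i ∧ dx_j, the exterior derivative is
  d(omega) = sum_{i<j} d(g_{ij}) ∧ dx_i ∧ dx_j = sum_{i<j, k} (∂g_{ij}/∂x_k) dx_k ∧ dx_i ∧ dx_j.
Expand each term, using dx_k ∧ dx_i ∧ dx_j = sgn(permutation) dx_{(a)} ∧ dx_{(b)} ∧ dx_{(c)} with (a < b < c) sorted:
  d(3*z*(w + y)) includes (∂/∂z)(3*z*(w + y)) dz = (3*w + 3*y) dz, which multiplied by dx ∧ dy gives (3*w + 3*y) dx ∧ dy ∧ dz
  d(3*z*(w + y)) includes (∂/∂w)(3*z*(w + y)) dw = (3*z) dw, which multiplied by dx ∧ dy gives (3*z) dx ∧ dy ∧ dw
  d(z^2) includes (∂/∂z)(z^2) dz = (2*z) dz, which multiplied by dx ∧ dw gives (-2*z) dx ∧ dz ∧ dw
  d(-3*y^2) includes (∂/∂y)(-3*y^2) dy = (-6*y) dy, which multiplied by dz ∧ dw gives (-6*y) dy ∧ dz ∧ dw
Collecting like 3-forms: d(omega) = (3*w + 3*y) dx ∧ dy ∧ dz + (3*z) dx ∧ dy ∧ dw + (-2*z) dx ∧ dz ∧ dw + (-6*y) dy ∧ dz ∧ dw.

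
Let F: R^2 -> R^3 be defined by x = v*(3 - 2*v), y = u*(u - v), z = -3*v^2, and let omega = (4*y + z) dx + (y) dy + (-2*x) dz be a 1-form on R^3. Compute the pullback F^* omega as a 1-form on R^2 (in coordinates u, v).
F^* omega = (u*(2*u^2 - 3*u*v + v^2)) du + (-u^3 - 15*u^2*v + 12*u^2 + 16*u*v^2 - 12*u*v - 12*v^3 + 27*v^2) dv

Using F^*(f dg) = (f ∘ F) d(g ∘ F), substitute each coordinate x_i by F_i(u, v) in f_i, and replace dx_i by d F_i = (∂F_i/∂u) du + (∂F_i/∂v) dv.
  For the x component: f_1(F) = 4*u^2 - 4*u*v - 3*v^2; d F_1 = (0) du + (3 - 4*v) dv
  For the y component: f_2(F) = u*(u - v); d F_2 = (2*u - v) du + (-u) dv
  For the z component: f_3(F) = 2*v*(2*v - 3); d F_3 = (0) du + (-6*v) dv
Combining and collecting du, dv coefficients:
  coeff of du: u*(2*u^2 - 3*u*v + v^2)
  coeff of dv: -u^3 - 15*u^2*v + 12*u^2 + 16*u*v^2 - 12*u*v - 12*v^3 + 27*v^2
F^* omega = (u*(2*u^2 - 3*u*v + v^2)) du + (-u^3 - 15*u^2*v + 12*u^2 + 16*u*v^2 - 12*u*v - 12*v^3 + 27*v^2) dv.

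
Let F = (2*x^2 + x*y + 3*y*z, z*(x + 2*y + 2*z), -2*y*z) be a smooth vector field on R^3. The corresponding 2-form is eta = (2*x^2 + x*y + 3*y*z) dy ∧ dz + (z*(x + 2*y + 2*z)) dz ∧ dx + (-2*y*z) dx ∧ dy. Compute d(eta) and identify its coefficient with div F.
d(eta) = (4*x - y + 2*z) dx ∧ dy ∧ dz; div F = 4*x - y + 2*z

For a 2-form in R^3 of the form above, applying d gives a 3-form with coefficient ∂P/∂x + ∂Q/∂y + ∂R/∂z:
  ∂P/∂x = 4*x + y
  ∂Q/∂y = 2*z
  ∂R/∂z = -2*y
Sum = 4*x - y + 2*z, which is exactly div F.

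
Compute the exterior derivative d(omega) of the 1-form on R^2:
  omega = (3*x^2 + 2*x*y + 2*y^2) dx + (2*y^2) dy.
d(omega) = (-2*x - 4*y) dx ∧ dy

For a 1-form omega = sum_i f_i dx_i, the exterior derivative is
  d(omega) = sum_{i < j} (∂f_j/∂x_i - ∂f_i/∂x_j) dx_i ∧ dx_j.
  coefficient of dx ∧ dy: ∂f_2/∂x - ∂f_1/∂y = ∂(2*y^2)/∂x - ∂(3*x^2 + 2*x*y + 2*y^2)/∂y = -2*x - 4*y
Assembling: d(omega) = (-2*x - 4*y) dx ∧ dy.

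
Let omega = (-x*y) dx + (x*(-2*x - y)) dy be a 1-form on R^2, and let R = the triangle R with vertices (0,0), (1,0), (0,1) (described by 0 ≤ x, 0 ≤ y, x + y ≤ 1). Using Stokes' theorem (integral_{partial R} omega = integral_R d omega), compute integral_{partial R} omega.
integral_(partial R) omega = -2/3

Stokes: integral_partial_R omega = integral_R d omega with d omega = (∂Q/∂x - ∂P/∂y) dx ∧ dy.
  ∂Q/∂x = -4*x - y
  ∂P/∂y = -x
  integrand = ∂Q/∂x - ∂P/∂y = -3*x - y.
Integrating over R: integral_0^1 integral_0^{1-x} (-3*x - y) dy dx = -2/3.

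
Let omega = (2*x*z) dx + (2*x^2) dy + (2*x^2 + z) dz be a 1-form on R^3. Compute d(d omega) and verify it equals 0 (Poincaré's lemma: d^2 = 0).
d(d omega) = 0

Step 1: d omega = sum_{i<j} (∂f_j/∂x_i - ∂f_i/∂x_j) dx_i ∧ dx_j:
  coeff of dx ∧ dy: 4*x
  coeff of dx ∧ dz: 2*x
  coeff of dy ∧ dz: 0
Step 2: Apply d again to each 2-form coefficient. The only possible 3-form in R^3 is dx ∧ dy ∧ dz, with coefficient
  ∂(coeff of dy∧dz)/∂x - ∂(coeff of dx∧dz)/∂y + ∂(coeff of dx∧dy)/∂z
  = ∂/∂x (0) - ∂/∂y (2*x) + ∂/∂z (4*x).
Each of these terms simplifies to sums of mixed partials that cancel in pairs. The result is 0 (by equality of mixed partials for smooth functions — Schwarz / Clairaut).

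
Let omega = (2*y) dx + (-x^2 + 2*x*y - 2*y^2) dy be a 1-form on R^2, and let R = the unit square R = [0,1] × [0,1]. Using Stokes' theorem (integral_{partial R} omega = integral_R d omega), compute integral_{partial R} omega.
integral_(partial R) omega = -2

Stokes: integral_partial_R omega = integral_R d omega with d omega = (∂Q/∂x - ∂P/∂y) dx ∧ dy.
  ∂Q/∂x = -2*x + 2*y
  ∂P/∂y = 2
  integrand = ∂Q/∂x - ∂P/∂y = -2*x + 2*y - 2.
Integrating over R: integral_0^1 integral_0^1 (-2*x + 2*y - 2) dx dy = -2.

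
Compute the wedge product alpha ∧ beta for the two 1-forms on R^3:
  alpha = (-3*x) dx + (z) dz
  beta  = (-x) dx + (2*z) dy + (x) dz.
alpha ∧ beta = (-6*x*z) dx ∧ dy + (x*(-3*x + z)) dx ∧ dz + (-2*z^2) dy ∧ dz

Distribute the wedge, using dx_i ∧ dx_j = -dx_j ∧ dx_i and dx_i ∧ dx_i = 0. For each pair (i, j) with i < j, the coefficient of dx_i ∧ dx_j in alpha ∧ beta is (alpha_i * beta_j - alpha_j * beta_i). Collecting: alpha ∧ beta = (-6*x*z) dx ∧ dy + (x*(-3*x + z)) dx ∧ dz + (-2*z^2) dy ∧ dz.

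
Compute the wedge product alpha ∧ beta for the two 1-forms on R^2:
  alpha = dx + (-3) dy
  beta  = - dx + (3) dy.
alpha ∧ beta = 0

Distribute the wedge, using dx_i ∧ dx_j = -dx_j ∧ dx_i and dx_i ∧ dx_i = 0. For each pair (i, j) with i < j, the coefficient of dx_i ∧ dx_j in alpha ∧ beta is (alpha_i * beta_j - alpha_j * beta_i). Collecting: alpha ∧ beta = 0.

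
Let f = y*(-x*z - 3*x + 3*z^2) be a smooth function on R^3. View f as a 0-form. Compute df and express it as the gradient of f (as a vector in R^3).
df = (y*(-z - 3)) dx + (-x*z - 3*x + 3*z^2) dy + (y*(-x + 6*z)) dz; grad f = (y*(-z - 3), -x*z - 3*x + 3*z^2, y*(-x + 6*z))

For a 0-form f, d f = (∂f/∂x) dx + (∂f/∂y) dy + (∂f/∂z) dz. The components of the vector representation are exactly the entries of grad f in Cartesian coordinates:
  ∂f/∂x = y*(-z - 3)
  ∂f/∂y = -x*z - 3*x + 3*z^2
  ∂f/∂z = y*(-x + 6*z).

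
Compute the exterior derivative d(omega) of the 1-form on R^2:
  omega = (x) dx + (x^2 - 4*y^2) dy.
d(omega) = (2*x) dx ∧ dy

For a 1-form omega = sum_i f_i dx_i, the exterior derivative is
  d(omega) = sum_{i < j} (∂f_j/∂x_i - ∂f_i/∂x_j) dx_i ∧ dx_j.
  coefficient of dx ∧ dy: ∂f_2/∂x - ∂f_1/∂y = ∂(x^2 - 4*y^2)/∂x - ∂(x)/∂y = 2*x
Assembling: d(omega) = (2*x) dx ∧ dy.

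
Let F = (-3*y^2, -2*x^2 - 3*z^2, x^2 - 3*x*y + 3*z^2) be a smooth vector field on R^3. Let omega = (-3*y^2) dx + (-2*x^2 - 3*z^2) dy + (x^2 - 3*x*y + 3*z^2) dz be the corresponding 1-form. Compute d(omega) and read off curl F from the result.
d(omega) = (-3*x + 6*z) dy ∧ dz + (-2*x + 3*y) dz ∧ dx + (-4*x + 6*y) dx ∧ dy; curl F = (-3*x + 6*z, -2*x + 3*y, -4*x + 6*y)

d omega = sum_{i<j} (∂f_j/∂x_i - ∂f_i/∂x_j) dx_i ∧ dx_j. Under the identification (dy ∧ dz, dz ∧ dx, dx ∧ dy) ↔ (e_x, e_y, e_z), the coefficients are exactly the components of curl F. Compute:
  ∂R/∂y - ∂Q/∂z = (-3*x) - (-6*z) = -3*x + 6*z
  ∂P/∂z - ∂R/∂x = (0) - (2*x - 3*y) = -2*x + 3*y
  ∂Q/∂x - ∂P/∂y = (-4*x) - (-6*y) = -4*x + 6*y.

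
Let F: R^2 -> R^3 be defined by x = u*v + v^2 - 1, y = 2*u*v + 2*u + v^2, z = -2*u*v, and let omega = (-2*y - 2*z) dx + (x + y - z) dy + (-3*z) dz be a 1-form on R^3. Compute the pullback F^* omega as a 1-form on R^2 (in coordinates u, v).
F^* omega = (-2*u*v^2 + 10*u*v + 4*u + 2*v^3 + 4*v^2 - 2*v - 2) du + (-2*u^2*v + 12*u*v^2 - 4*u*v - 2*u - 2*v) dv

Using F^*(f dg) = (f ∘ F) d(g ∘ F), substitute each coordinate x_i by F_i(u, v) in f_i, and replace dx_i by d F_i = (∂F_i/∂u) du + (∂F_i/∂v) dv.
  For the x component: f_1(F) = -4*u - 2*v^2; d F_1 = (v) du + (u + 2*v) dv
  For the y component: f_2(F) = 5*u*v + 2*u + 2*v^2 - 1; d F_2 = (2*v + 2) du + (2*u + 2*v) dv
  For the z component: f_3(F) = 6*u*v; d F_3 = (-2*v) du + (-2*u) dv
Combining and collecting du, dv coefficients:
  coeff of du: -2*u*v^2 + 10*u*v + 4*u + 2*v^3 + 4*v^2 - 2*v - 2
  coeff of dv: -2*u^2*v + 12*u*v^2 - 4*u*v - 2*u - 2*v
F^* omega = (-2*u*v^2 + 10*u*v + 4*u + 2*v^3 + 4*v^2 - 2*v - 2) du + (-2*u^2*v + 12*u*v^2 - 4*u*v - 2*u - 2*v) dv.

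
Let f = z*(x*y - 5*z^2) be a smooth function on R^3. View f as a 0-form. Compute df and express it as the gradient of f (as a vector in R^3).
df = (y*z) dx + (x*z) dy + (x*y - 15*z^2) dz; grad f = (y*z, x*z, x*y - 15*z^2)

For a 0-form f, d f = (∂f/∂x) dx + (∂f/∂y) dy + (∂f/∂z) dz. The components of the vector representation are exactly the entries of grad f in Cartesian coordinates:
  ∂f/∂x = y*z
  ∂f/∂y = x*z
  ∂f/∂z = x*y - 15*z^2.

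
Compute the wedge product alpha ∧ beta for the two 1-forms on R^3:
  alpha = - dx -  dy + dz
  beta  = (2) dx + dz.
alpha ∧ beta = (-3) dx ∧ dz + (2) dx ∧ dy + (-1) dy ∧ dz

Distribute the wedge, using dx_i ∧ dx_j = -dx_j ∧ dx_i and dx_i ∧ dx_i = 0. For each pair (i, j) with i < j, the coefficient of dx_i ∧ dx_j in alpha ∧ beta is (alpha_i * beta_j - alpha_j * beta_i). Collecting: alpha ∧ beta = (-3) dx ∧ dz + (2) dx ∧ dy + (-1) dy ∧ dz.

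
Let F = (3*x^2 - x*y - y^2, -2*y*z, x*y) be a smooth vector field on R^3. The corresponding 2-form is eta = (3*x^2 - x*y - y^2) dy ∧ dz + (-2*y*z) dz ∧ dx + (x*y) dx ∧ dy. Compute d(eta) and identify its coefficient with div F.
d(eta) = (6*x - y - 2*z) dx ∧ dy ∧ dz; div F = 6*x - y - 2*z

For a 2-form in R^3 of the form above, applying d gives a 3-form with coefficient ∂P/∂x + ∂Q/∂y + ∂R/∂z:
  ∂P/∂x = 6*x - y
  ∂Q/∂y = -2*z
  ∂R/∂z = 0
Sum = 6*x - y - 2*z, which is exactly div F.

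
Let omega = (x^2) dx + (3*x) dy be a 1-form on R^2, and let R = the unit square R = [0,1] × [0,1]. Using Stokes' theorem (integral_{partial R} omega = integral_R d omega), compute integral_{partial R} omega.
integral_(partial R) omega = 3

Stokes: integral_partial_R omega = integral_R d omega with d omega = (∂Q/∂x - ∂P/∂y) dx ∧ dy.
  ∂Q/∂x = 3
  ∂P/∂y = 0
  integrand = ∂Q/∂x - ∂P/∂y = 3.
Integrating over R: integral_0^1 integral_0^1 (3) dx dy = 3.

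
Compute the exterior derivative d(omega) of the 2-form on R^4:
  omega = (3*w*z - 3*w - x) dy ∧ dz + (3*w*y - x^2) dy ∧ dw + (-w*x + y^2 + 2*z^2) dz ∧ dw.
d(omega) = (-1) dx ∧ dy ∧ dz + (2*y + 3*z - 3) dy ∧ dz ∧ dw + (-2*x) dx ∧ dy ∧ dw + (-w) dx ∧ dz ∧ dw

For a 2-form omega = sum_{i<j} g_{ij} dx_i ∧ dx_j, the exterior derivative is
  d(omega) = sum_{i<j} d(g_{ij}) ∧ dx_i ∧ dx_j = sum_{i<j, k} (∂g_{ij}/∂x_k) dx_k ∧ dx_i ∧ dx_j.
Expand each term, using dx_k ∧ dx_i ∧ dx_j = sgn(permutation) dx_{(a)} ∧ dx_{(b)} ∧ dx_{(c)} with (a < b < c) sorted:
  d(3*w*z - 3*w - x) includes (∂/∂x)(3*w*z - 3*w - x) dx = (-1) dx, which multiplied by dy ∧ dz gives (-1) dx ∧ dy ∧ dz
  d(3*w*z - 3*w - x) includes (∂/∂w)(3*w*z - 3*w - x) dw = (3*z - 3) dw, which multiplied by dy ∧ dz gives (3*z - 3) dy ∧ dz ∧ dw
  d(3*w*y - x^2) includes (∂/∂x)(3*w*y - x^2) dx = (-2*x) dx, which multiplied by dy ∧ dw gives (-2*x) dx ∧ dy ∧ dw
  d(-w*x + y^2 + 2*z^2) includes (∂/∂x)(-w*x + y^2 + 2*z^2) dx = (-w) dx, which multiplied by dz ∧ dw gives (-w) dx ∧ dz ∧ dw
  d(-w*x + y^2 + 2*z^2) includes (∂/∂y)(-w*x + y^2 + 2*z^2) dy = (2*y) dy, which multiplied by dz ∧ dw gives (2*y) dy ∧ dz ∧ dw
Collecting like 3-forms: d(omega) = (-1) dx ∧ dy ∧ dz + (2*y + 3*z - 3) dy ∧ dz ∧ dw + (-2*x) dx ∧ dy ∧ dw + (-w) dx ∧ dz ∧ dw.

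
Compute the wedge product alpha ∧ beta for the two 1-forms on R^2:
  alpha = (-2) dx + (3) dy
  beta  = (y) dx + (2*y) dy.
alpha ∧ beta = (-7*y) dx ∧ dy

Distribute the wedge, using dx_i ∧ dx_j = -dx_j ∧ dx_i and dx_i ∧ dx_i = 0. For each pair (i, j) with i < j, the coefficient of dx_i ∧ dx_j in alpha ∧ beta is (alpha_i * beta_j - alpha_j * beta_i). Collecting: alpha ∧ beta = (-7*y) dx ∧ dy.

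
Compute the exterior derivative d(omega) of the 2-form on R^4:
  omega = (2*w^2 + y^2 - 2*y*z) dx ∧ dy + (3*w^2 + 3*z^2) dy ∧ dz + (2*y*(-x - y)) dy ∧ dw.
d(omega) = (-2*y) dx ∧ dy ∧ dz + (4*w - 2*y) dx ∧ dy ∧ dw + (6*w) dy ∧ dz ∧ dw

For a 2-form omega = sum_{i<j} g_{ij} dx_i ∧ dx_j, the exterior derivative is
  d(omega) = sum_{i<j} d(g_{ij}) ∧ dx_i ∧ dx_j = sum_{i<j, k} (∂g_{ij}/∂x_k) dx_k ∧ dx_i ∧ dx_j.
Expand each term, using dx_k ∧ dx_i ∧ dx_j = sgn(permutation) dx_{(a)} ∧ dx_{(b)} ∧ dx_{(c)} with (a < b < c) sorted:
  d(2*w^2 + y^2 - 2*y*z) includes (∂/∂z)(2*w^2 + y^2 - 2*y*z) dz = (-2*y) dz, which multiplied by dx ∧ dy gives (-2*y) dx ∧ dy ∧ dz
  d(2*w^2 + y^2 - 2*y*z) includes (∂/∂w)(2*w^2 + y^2 - 2*y*z) dw = (4*w) dw, which multiplied by dx ∧ dy gives (4*w) dx ∧ dy ∧ dw
  d(3*w^2 + 3*z^2) includes (∂/∂w)(3*w^2 + 3*z^2) dw = (6*w) dw, which multiplied by dy ∧ dz gives (6*w) dy ∧ dz ∧ dw
  d(2*y*(-x - y)) includes (∂/∂x)(2*y*(-x - y)) dx = (-2*y) dx, which multiplied by dy ∧ dw gives (-2*y) dx ∧ dy ∧ dw
Collecting like 3-forms: d(omega) = (-2*y) dx ∧ dy ∧ dz + (4*w - 2*y) dx ∧ dy ∧ dw + (6*w) dy ∧ dz ∧ dw.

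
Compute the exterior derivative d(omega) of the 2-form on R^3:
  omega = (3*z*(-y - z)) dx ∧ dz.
d(omega) = (3*z) dx ∧ dy ∧ dz

For a 2-form omega = sum_{i<j} g_{ij} dx_i ∧ dx_j, the exterior derivative is
  d(omega) = sum_{i<j} d(g_{ij}) ∧ dx_i ∧ dx_j = sum_{i<j, k} (∂g_{ij}/∂x_k) dx_k ∧ dx_i ∧ dx_j.
Expand each term, using dx_k ∧ dx_i ∧ dx_j = sgn(permutation) dx_{(a)} ∧ dx_{(b)} ∧ dx_{(c)} with (a < b < c) sorted:
  d(3*z*(-y - z)) includes (∂/∂y)(3*z*(-y - z)) dy = (-3*z) dy, which multiplied by dx ∧ dz gives (3*z) dx ∧ dy ∧ dz
Collecting like 3-forms: d(omega) = (3*z) dx ∧ dy ∧ dz.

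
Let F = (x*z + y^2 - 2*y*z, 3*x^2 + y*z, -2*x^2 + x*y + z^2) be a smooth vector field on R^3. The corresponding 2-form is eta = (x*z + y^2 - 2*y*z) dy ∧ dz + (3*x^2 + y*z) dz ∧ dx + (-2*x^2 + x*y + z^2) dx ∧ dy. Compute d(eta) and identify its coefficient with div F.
d(eta) = (4*z) dx ∧ dy ∧ dz; div F = 4*z

For a 2-form in R^3 of the form above, applying d gives a 3-form with coefficient ∂P/∂x + ∂Q/∂y + ∂R/∂z:
  ∂P/∂x = z
  ∂Q/∂y = z
  ∂R/∂z = 2*z
Sum = 4*z, which is exactly div F.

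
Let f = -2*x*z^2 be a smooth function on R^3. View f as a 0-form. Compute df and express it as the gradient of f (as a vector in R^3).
df = (-2*z^2) dx + (0) dy + (-4*x*z) dz; grad f = (-2*z^2, 0, -4*x*z)

For a 0-form f, d f = (∂f/∂x) dx + (∂f/∂y) dy + (∂f/∂z) dz. The components of the vector representation are exactly the entries of grad f in Cartesian coordinates:
  ∂f/∂x = -2*z^2
  ∂f/∂y = 0
  ∂f/∂z = -4*x*z.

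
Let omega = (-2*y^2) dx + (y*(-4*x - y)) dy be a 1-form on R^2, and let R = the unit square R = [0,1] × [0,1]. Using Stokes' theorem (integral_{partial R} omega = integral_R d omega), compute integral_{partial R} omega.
integral_(partial R) omega = 0

Stokes: integral_partial_R omega = integral_R d omega with d omega = (∂Q/∂x - ∂P/∂y) dx ∧ dy.
  ∂Q/∂x = -4*y
  ∂P/∂y = -4*y
  integrand = ∂Q/∂x - ∂P/∂y = 0.
Integrating over R: integral_0^1 integral_0^1 (0) dx dy = 0.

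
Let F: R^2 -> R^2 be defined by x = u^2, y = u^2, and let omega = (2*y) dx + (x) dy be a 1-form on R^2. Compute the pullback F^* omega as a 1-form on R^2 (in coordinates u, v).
F^* omega = (6*u^3) du

Using F^*(f dg) = (f ∘ F) d(g ∘ F), substitute each coordinate x_i by F_i(u, v) in f_i, and replace dx_i by d F_i = (∂F_i/∂u) du + (∂F_i/∂v) dv.
  For the x component: f_1(F) = 2*u^2; d F_1 = (2*u) du + (0) dv
  For the y component: f_2(F) = u^2; d F_2 = (2*u) du + (0) dv
Combining and collecting du, dv coefficients:
  coeff of du: 6*u^3
  coeff of dv: 0
F^* omega = (6*u^3) du.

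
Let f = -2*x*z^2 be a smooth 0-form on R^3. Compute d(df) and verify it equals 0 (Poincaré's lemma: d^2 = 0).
d(df) = 0

Step 1: df = sum_i (∂f/∂x_i) dx_i = (-2*z^2) dx + (0) dy + (-4*x*z) dz.
Step 2: Apply d again. Using the 1-form formula, the coefficient of dx ∧ dy in d(df) is ∂^2 f/∂x ∂y - ∂^2 f/∂y ∂x = (0) - (0) = 0 (equality of mixed partials for smooth f).
Similarly for dx ∧ dz and dy ∧ dz — all coefficients vanish. So d(df) = 0.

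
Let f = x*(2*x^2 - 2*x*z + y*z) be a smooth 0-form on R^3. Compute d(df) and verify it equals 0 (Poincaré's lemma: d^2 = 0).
d(df) = 0

Step 1: df = sum_i (∂f/∂x_i) dx_i = (6*x^2 - 4*x*z + y*z) dx + (x*z) dy + (x*(-2*x + y)) dz.
Step 2: Apply d again. Using the 1-form formula, the coefficient of dx ∧ dy in d(df) is ∂^2 f/∂x ∂y - ∂^2 f/∂y ∂x = (z) - (z) = 0 (equality of mixed partials for smooth f).
Similarly for dx ∧ dz and dy ∧ dz — all coefficients vanish. So d(df) = 0.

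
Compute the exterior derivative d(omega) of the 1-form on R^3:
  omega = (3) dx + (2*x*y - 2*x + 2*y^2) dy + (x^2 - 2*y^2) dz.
d(omega) = (2*y - 2) dx ∧ dy + (2*x) dx ∧ dz + (-4*y) dy ∧ dz

For a 1-form omega = sum_i f_i dx_i, the exterior derivative is
  d(omega) = sum_{i < j} (∂f_j/∂x_i - ∂f_i/∂x_j) dx_i ∧ dx_j.
  coefficient of dx ∧ dy: ∂f_2/∂x - ∂f_1/∂y = ∂(2*x*y - 2*x + 2*y^2)/∂x - ∂(3)/∂y = 2*y - 2
  coefficient of dx ∧ dz: ∂f_3/∂x - ∂f_1/∂z = ∂(x^2 - 2*y^2)/∂x - ∂(3)/∂z = 2*x
  coefficient of dy ∧ dz: ∂f_3/∂y - ∂f_2/∂z = ∂(x^2 - 2*y^2)/∂y - ∂(2*x*y - 2*x + 2*y^2)/∂z = -4*y
Assembling: d(omega) = (2*y - 2) dx ∧ dy + (2*x) dx ∧ dz + (-4*y) dy ∧ dz.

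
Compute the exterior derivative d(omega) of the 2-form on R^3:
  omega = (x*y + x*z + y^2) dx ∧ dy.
d(omega) = (x) dx ∧ dy ∧ dz

For a 2-form omega = sum_{i<j} g_{ij} dx_i ∧ dx_j, the exterior derivative is
  d(omega) = sum_{i<j} d(g_{ij}) ∧ dx_i ∧ dx_j = sum_{i<j, k} (∂g_{ij}/∂x_k) dx_k ∧ dx_i ∧ dx_j.
Expand each term, using dx_k ∧ dx_i ∧ dx_j = sgn(permutation) dx_{(a)} ∧ dx_{(b)} ∧ dx_{(c)} with (a < b < c) sorted:
  d(x*y + x*z + y^2) includes (∂/∂z)(x*y + x*z + y^2) dz = (x) dz, which multiplied by dx ∧ dy gives (x) dx ∧ dy ∧ dz
Collecting like 3-forms: d(omega) = (x) dx ∧ dy ∧ dz.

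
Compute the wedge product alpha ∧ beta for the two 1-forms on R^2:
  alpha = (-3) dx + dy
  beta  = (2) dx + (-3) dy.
alpha ∧ beta = (7) dx ∧ dy

Distribute the wedge, using dx_i ∧ dx_j = -dx_j ∧ dx_i and dx_i ∧ dx_i = 0. For each pair (i, j) with i < j, the coefficient of dx_i ∧ dx_j in alpha ∧ beta is (alpha_i * beta_j - alpha_j * beta_i). Collecting: alpha ∧ beta = (7) dx ∧ dy.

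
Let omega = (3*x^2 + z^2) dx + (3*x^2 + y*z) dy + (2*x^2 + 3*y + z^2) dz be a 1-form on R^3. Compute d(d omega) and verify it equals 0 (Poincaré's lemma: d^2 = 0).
d(d omega) = 0

Step 1: d omega = sum_{i<j} (∂f_j/∂x_i - ∂f_i/∂x_j) dx_i ∧ dx_j:
  coeff of dx ∧ dy: 6*x
  coeff of dx ∧ dz: 4*x - 2*z
  coeff of dy ∧ dz: 3 - y
Step 2: Apply d again to each 2-form coefficient. The only possible 3-form in R^3 is dx ∧ dy ∧ dz, with coefficient
  ∂(coeff of dy∧dz)/∂x - ∂(coeff of dx∧dz)/∂y + ∂(coeff of dx∧dy)/∂z
  = ∂/∂x (3 - y) - ∂/∂y (4*x - 2*z) + ∂/∂z (6*x).
Each of these terms simplifies to sums of mixed partials that cancel in pairs. The result is 0 (by equality of mixed partials for smooth functions — Schwarz / Clairaut).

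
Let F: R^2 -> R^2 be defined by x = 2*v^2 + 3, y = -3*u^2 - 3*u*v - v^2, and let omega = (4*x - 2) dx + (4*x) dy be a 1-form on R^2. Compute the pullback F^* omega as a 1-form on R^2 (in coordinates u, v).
F^* omega = (-48*u*v^2 - 72*u - 24*v^3 - 36*v) du + (-24*u*v^2 - 36*u + 16*v^3 + 16*v) dv

Using F^*(f dg) = (f ∘ F) d(g ∘ F), substitute each coordinate x_i by F_i(u, v) in f_i, and replace dx_i by d F_i = (∂F_i/∂u) du + (∂F_i/∂v) dv.
  For the x component: f_1(F) = 8*v^2 + 10; d F_1 = (0) du + (4*v) dv
  For the y component: f_2(F) = 8*v^2 + 12; d F_2 = (-6*u - 3*v) du + (-3*u - 2*v) dv
Combining and collecting du, dv coefficients:
  coeff of du: -48*u*v^2 - 72*u - 24*v^3 - 36*v
  coeff of dv: -24*u*v^2 - 36*u + 16*v^3 + 16*v
F^* omega = (-48*u*v^2 - 72*u - 24*v^3 - 36*v) du + (-24*u*v^2 - 36*u + 16*v^3 + 16*v) dv.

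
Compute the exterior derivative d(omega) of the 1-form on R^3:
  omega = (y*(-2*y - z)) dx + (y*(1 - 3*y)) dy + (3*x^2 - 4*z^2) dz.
d(omega) = (4*y + z) dx ∧ dy + (6*x + y) dx ∧ dz

For a 1-form omega = sum_i f_i dx_i, the exterior derivative is
  d(omega) = sum_{i < j} (∂f_j/∂x_i - ∂f_i/∂x_j) dx_i ∧ dx_j.
  coefficient of dx ∧ dy: ∂f_2/∂x - ∂f_1/∂y = ∂(y*(1 - 3*y))/∂x - ∂(y*(-2*y - z))/∂y = 4*y + z
  coefficient of dx ∧ dz: ∂f_3/∂x - ∂f_1/∂z = ∂(3*x^2 - 4*z^2)/∂x - ∂(y*(-2*y - z))/∂z = 6*x + y
Assembling: d(omega) = (4*y + z) dx ∧ dy + (6*x + y) dx ∧ dz.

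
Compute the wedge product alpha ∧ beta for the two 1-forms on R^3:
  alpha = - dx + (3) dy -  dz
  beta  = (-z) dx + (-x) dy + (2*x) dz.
alpha ∧ beta = (x + 3*z) dx ∧ dy + (-2*x - z) dx ∧ dz + (5*x) dy ∧ dz

Distribute the wedge, using dx_i ∧ dx_j = -dx_j ∧ dx_i and dx_i ∧ dx_i = 0. For each pair (i, j) with i < j, the coefficient of dx_i ∧ dx_j in alpha ∧ beta is (alpha_i * beta_j - alpha_j * beta_i). Collecting: alpha ∧ beta = (x + 3*z) dx ∧ dy + (-2*x - z) dx ∧ dz + (5*x) dy ∧ dz.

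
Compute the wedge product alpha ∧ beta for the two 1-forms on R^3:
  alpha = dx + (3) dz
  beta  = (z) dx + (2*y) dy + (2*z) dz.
alpha ∧ beta = (2*y) dx ∧ dy + (-z) dx ∧ dz + (-6*y) dy ∧ dz

Distribute the wedge, using dx_i ∧ dx_j = -dx_j ∧ dx_i and dx_i ∧ dx_i = 0. For each pair (i, j) with i < j, the coefficient of dx_i ∧ dx_j in alpha ∧ beta is (alpha_i * beta_j - alpha_j * beta_i). Collecting: alpha ∧ beta = (2*y) dx ∧ dy + (-z) dx ∧ dz + (-6*y) dy ∧ dz.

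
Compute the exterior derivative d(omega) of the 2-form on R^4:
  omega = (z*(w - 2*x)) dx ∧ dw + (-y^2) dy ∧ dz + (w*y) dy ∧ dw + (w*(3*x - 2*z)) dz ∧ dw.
d(omega) = (2*w + 2*x) dx ∧ dz ∧ dw

For a 2-form omega = sum_{i<j} g_{ij} dx_i ∧ dx_j, the exterior derivative is
  d(omega) = sum_{i<j} d(g_{ij}) ∧ dx_i ∧ dx_j = sum_{i<j, k} (∂g_{ij}/∂x_k) dx_k ∧ dx_i ∧ dx_j.
Expand each term, using dx_k ∧ dx_i ∧ dx_j = sgn(permutation) dx_{(a)} ∧ dx_{(b)} ∧ dx_{(c)} with (a < b < c) sorted:
  d(z*(w - 2*x)) includes (∂/∂z)(z*(w - 2*x)) dz = (w - 2*x) dz, which multiplied by dx ∧ dw gives (-w + 2*x) dx ∧ dz ∧ dw
  d(w*(3*x - 2*z)) includes (∂/∂x)(w*(3*x - 2*z)) dx = (3*w) dx, which multiplied by dz ∧ dw gives (3*w) dx ∧ dz ∧ dw
Collecting like 3-forms: d(omega) = (2*w + 2*x) dx ∧ dz ∧ dw.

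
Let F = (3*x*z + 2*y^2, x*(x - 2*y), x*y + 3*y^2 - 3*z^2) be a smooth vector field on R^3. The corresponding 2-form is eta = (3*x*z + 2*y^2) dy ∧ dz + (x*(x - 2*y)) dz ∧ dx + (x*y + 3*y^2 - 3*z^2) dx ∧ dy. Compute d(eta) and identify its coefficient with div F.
d(eta) = (-2*x - 3*z) dx ∧ dy ∧ dz; div F = -2*x - 3*z

For a 2-form in R^3 of the form above, applying d gives a 3-form with coefficient ∂P/∂x + ∂Q/∂y + ∂R/∂z:
  ∂P/∂x = 3*z
  ∂Q/∂y = -2*x
  ∂R/∂z = -6*z
Sum = -2*x - 3*z, which is exactly div F.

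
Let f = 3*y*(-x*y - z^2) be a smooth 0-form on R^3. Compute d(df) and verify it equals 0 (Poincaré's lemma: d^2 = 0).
d(df) = 0

Step 1: df = sum_i (∂f/∂x_i) dx_i = (-3*y^2) dx + (-6*x*y - 3*z^2) dy + (-6*y*z) dz.
Step 2: Apply d again. Using the 1-form formula, the coefficient of dx ∧ dy in d(df) is ∂^2 f/∂x ∂y - ∂^2 f/∂y ∂x = (-6*y) - (-6*y) = 0 (equality of mixed partials for smooth f).
Similarly for dx ∧ dz and dy ∧ dz — all coefficients vanish. So d(df) = 0.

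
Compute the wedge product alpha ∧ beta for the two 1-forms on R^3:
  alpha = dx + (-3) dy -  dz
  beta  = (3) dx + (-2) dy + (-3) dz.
alpha ∧ beta = (7) dx ∧ dy + (7) dy ∧ dz

Distribute the wedge, using dx_i ∧ dx_j = -dx_j ∧ dx_i and dx_i ∧ dx_i = 0. For each pair (i, j) with i < j, the coefficient of dx_i ∧ dx_j in alpha ∧ beta is (alpha_i * beta_j - alpha_j * beta_i). Collecting: alpha ∧ beta = (7) dx ∧ dy + (7) dy ∧ dz.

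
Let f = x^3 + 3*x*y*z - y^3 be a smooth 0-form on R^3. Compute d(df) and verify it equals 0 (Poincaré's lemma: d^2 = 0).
d(df) = 0

Step 1: df = sum_i (∂f/∂x_i) dx_i = (3*x^2 + 3*y*z) dx + (3*x*z - 3*y^2) dy + (3*x*y) dz.
Step 2: Apply d again. Using the 1-form formula, the coefficient of dx ∧ dy in d(df) is ∂^2 f/∂x ∂y - ∂^2 f/∂y ∂x = (3*z) - (3*z) = 0 (equality of mixed partials for smooth f).
Similarly for dx ∧ dz and dy ∧ dz — all coefficients vanish. So d(df) = 0.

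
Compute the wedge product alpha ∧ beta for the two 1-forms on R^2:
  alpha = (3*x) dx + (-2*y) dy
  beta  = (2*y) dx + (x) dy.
alpha ∧ beta = (3*x^2 + 4*y^2) dx ∧ dy

Distribute the wedge, using dx_i ∧ dx_j = -dx_j ∧ dx_i and dx_i ∧ dx_i = 0. For each pair (i, j) with i < j, the coefficient of dx_i ∧ dx_j in alpha ∧ beta is (alpha_i * beta_j - alpha_j * beta_i). Collecting: alpha ∧ beta = (3*x^2 + 4*y^2) dx ∧ dy.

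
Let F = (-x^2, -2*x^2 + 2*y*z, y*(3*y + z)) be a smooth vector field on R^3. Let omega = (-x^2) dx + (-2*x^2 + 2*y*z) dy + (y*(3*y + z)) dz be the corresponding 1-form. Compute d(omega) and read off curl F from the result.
d(omega) = (4*y + z) dy ∧ dz + (0) dz ∧ dx + (-4*x) dx ∧ dy; curl F = (4*y + z, 0, -4*x)

d omega = sum_{i<j} (∂f_j/∂x_i - ∂f_i/∂x_j) dx_i ∧ dx_j. Under the identification (dy ∧ dz, dz ∧ dx, dx ∧ dy) ↔ (e_x, e_y, e_z), the coefficients are exactly the components of curl F. Compute:
  ∂R/∂y - ∂Q/∂z = (6*y + z) - (2*y) = 4*y + z
  ∂P/∂z - ∂R/∂x = (0) - (0) = 0
  ∂Q/∂x - ∂P/∂y = (-4*x) - (0) = -4*x.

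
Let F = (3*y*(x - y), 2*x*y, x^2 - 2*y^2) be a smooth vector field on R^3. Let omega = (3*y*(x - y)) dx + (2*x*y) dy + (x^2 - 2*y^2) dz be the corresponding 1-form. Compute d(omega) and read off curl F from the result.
d(omega) = (-4*y) dy ∧ dz + (-2*x) dz ∧ dx + (-3*x + 8*y) dx ∧ dy; curl F = (-4*y, -2*x, -3*x + 8*y)

d omega = sum_{i<j} (∂f_j/∂x_i - ∂f_i/∂x_j) dx_i ∧ dx_j. Under the identification (dy ∧ dz, dz ∧ dx, dx ∧ dy) ↔ (e_x, e_y, e_z), the coefficients are exactly the components of curl F. Compute:
  ∂R/∂y - ∂Q/∂z = (-4*y) - (0) = -4*y
  ∂P/∂z - ∂R/∂x = (0) - (2*x) = -2*x
  ∂Q/∂x - ∂P/∂y = (2*y) - (3*x - 6*y) = -3*x + 8*y.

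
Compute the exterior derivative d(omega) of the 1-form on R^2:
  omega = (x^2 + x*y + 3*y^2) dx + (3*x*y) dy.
d(omega) = (-x - 3*y) dx ∧ dy

For a 1-form omega = sum_i f_i dx_i, the exterior derivative is
  d(omega) = sum_{i < j} (∂f_j/∂x_i - ∂f_i/∂x_j) dx_i ∧ dx_j.
  coefficient of dx ∧ dy: ∂f_2/∂x - ∂f_1/∂y = ∂(3*x*y)/∂x - ∂(x^2 + x*y + 3*y^2)/∂y = -x - 3*y
Assembling: d(omega) = (-x - 3*y) dx ∧ dy.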